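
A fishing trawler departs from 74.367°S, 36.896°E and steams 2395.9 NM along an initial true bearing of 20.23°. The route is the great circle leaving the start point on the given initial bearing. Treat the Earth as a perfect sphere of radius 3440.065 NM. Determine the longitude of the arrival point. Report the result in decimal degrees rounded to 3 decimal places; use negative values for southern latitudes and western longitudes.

longitude 52.649°

δ = 2395.9/3440.065 = 0.696469 rad (39.9048°).
Start latitude φ₁ = -1.297949 rad; initial bearing θ = 0.353080 rad.
Destination latitude: φ₂ = arcsin( sin φ₁ cos δ + cos φ₁ sin δ cos θ ) = arcsin(-0.576527) = -35.207°.
Then Δλ = atan2(0.059777, 0.211912) = 0.274941 rad, from sin θ sin δ cos φ₁ over cos δ − sin φ₁ sin φ₂.
λ₂ = λ₁ + Δλ = 52.649°.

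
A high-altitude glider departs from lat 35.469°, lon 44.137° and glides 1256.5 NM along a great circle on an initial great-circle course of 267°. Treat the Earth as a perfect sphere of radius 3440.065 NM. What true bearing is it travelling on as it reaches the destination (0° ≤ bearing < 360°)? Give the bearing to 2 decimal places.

δ = 1256.5/3440.065 = 0.365255 rad (20.9276°).
With φ₁ = 35.469° = 0.619051 rad and θ = 267° = 4.660029 rad:
Applying the spherical law of cosines for sides, sin φ₂ = sin φ₁ cos δ + cos φ₁ sin δ cos θ = 0.526759, so φ₂ = 31.787°.
For the longitude increment, Δλ = atan2( sin θ sin δ cos φ₁, cos δ − sin φ₁ sin φ₂ ) = atan2(-0.290505, 0.628374) = -24.812°.
Hence λ₂ = 44.137° + -24.812° = 19.325°.
The forward bearing on arrival equals the back-azimuth from the destination plus 180°.
Back-azimuth from P₂ (31.79°, 19.33°) to P₁ (35.47°, 44.14°), with Δλ' = λ₁ − λ₂ = 24.81°: atan2( sin Δλ' cos φ₁ , cos φ₂ sin φ₁ − sin φ₂ cos φ₁ cos Δλ' ) = 73.10°.
Final bearing = (73.10° + 180°) mod 360° = 253.10°.

final bearing 253.10°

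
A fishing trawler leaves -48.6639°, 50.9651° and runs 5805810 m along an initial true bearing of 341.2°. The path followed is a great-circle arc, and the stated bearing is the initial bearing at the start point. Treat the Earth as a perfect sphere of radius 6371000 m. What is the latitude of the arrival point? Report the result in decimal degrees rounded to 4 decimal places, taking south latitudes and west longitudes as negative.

Angular distance δ = d/R = 5805810 / 6371000 = 0.911287 rad.
Converting: φ₁ = -0.849345 rad, θ = 5.955063 rad.
Applying the spherical law of cosines for sides, sin φ₂ = sin φ₁ cos δ + cos φ₁ sin δ cos θ = 0.034055, so φ₂ = 1.9516°.
Δλ = atan2( sin θ sin δ cos φ₁ , cos δ − sin φ₁ sin φ₂ ) = atan2(-0.168213, 0.638299) = -0.257674 rad = -14.7636°.
Hence λ₂ = 50.9651° + -14.7636° = 36.2015°.

latitude 1.9516°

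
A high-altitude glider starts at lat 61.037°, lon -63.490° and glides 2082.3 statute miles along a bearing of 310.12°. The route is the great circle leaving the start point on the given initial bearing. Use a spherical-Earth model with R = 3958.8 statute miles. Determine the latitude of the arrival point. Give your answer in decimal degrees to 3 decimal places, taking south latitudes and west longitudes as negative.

latitude 65.970°

δ = 2082.3/3958.8 = 0.525993 rad (30.1372°).
With φ₁ = 61.037° = 1.065297 rad and θ = 310.12° = 5.412615 rad:
sin φ₂ = sin φ₁ cos δ + cos φ₁ sin δ cos θ = (0.874933)(0.864826) + (0.484245)(0.502072)(0.644391) = 0.913332
φ₂ = asin(0.913332) = 1.151393 rad = 65.970°.
Then Δλ = atan2(-0.185917, 0.065722) = -1.231007 rad, from sin θ sin δ cos φ₁ over cos δ − sin φ₁ sin φ₂.
λ₂ = λ₁ + Δλ = -134.021°.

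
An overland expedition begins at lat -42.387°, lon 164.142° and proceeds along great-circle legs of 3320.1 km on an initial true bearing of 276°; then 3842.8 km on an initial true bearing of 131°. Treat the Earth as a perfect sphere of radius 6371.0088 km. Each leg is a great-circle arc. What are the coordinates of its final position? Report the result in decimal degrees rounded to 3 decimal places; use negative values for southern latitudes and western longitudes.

latitude -49.602°, longitude 169.251°

Apply the spherical direct solution leg by leg, carrying full precision between legs.
Leg 1: from (-42.387°, 164.142°), δ = 3320.1/6371.0088 = 0.521126 rad, θ = 276° → φ = -33.108°, λ = 127.907°.
Leg 2: from (-33.108°, 127.907°), δ = 3842.8/6371.0088 = 0.603170 rad, θ = 131° → φ = -49.602°, λ = 169.251°.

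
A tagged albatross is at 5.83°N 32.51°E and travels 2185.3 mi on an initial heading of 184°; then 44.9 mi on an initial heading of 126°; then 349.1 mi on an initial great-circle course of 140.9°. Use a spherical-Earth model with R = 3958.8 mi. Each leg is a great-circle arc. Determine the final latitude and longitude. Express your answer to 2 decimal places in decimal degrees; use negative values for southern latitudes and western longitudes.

Apply the spherical direct solution leg by leg, carrying full precision between legs.
Leg 1: from (5.83°, 32.51°), δ = 2185.3/3958.8 = 0.552011 rad, θ = 184° → φ = -25.72°, λ = 30.18°.
Leg 2: from (-25.72°, 30.18°), δ = 44.9/3958.8 = 0.011342 rad, θ = 126° → φ = -26.10°, λ = 30.77°.
Leg 3: from (-26.10°, 30.77°), δ = 349.1/3958.8 = 0.088183 rad, θ = 140.9° → φ = -29.97°, λ = 34.44°.

latitude -29.97°, longitude 34.44°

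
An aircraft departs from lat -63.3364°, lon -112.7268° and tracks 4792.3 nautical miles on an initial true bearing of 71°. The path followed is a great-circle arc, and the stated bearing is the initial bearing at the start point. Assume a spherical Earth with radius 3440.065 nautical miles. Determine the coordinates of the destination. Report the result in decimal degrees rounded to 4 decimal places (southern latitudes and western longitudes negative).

δ = 4792.3/3440.065 = 1.393084 rad (79.8178°).
Start latitude φ₁ = -1.105429 rad; initial bearing θ = 1.239184 rad.
sin φ₂ = sin φ₁ cos δ + cos φ₁ sin δ cos θ = (-0.893657)(0.176778) + (0.448751)(0.984251)(0.325568) = -0.014181
φ₂ = asin(-0.014181) = -0.014181 rad = -0.8125°.
Δλ = atan2( sin θ sin δ cos φ₁ , cos δ − sin φ₁ sin φ₂ ) = atan2(0.417620, 0.164105) = 1.196379 rad = 68.5475°.
Hence λ₂ = -112.7268° + 68.5475° = -44.1793°.

latitude -0.8125°, longitude -44.1793°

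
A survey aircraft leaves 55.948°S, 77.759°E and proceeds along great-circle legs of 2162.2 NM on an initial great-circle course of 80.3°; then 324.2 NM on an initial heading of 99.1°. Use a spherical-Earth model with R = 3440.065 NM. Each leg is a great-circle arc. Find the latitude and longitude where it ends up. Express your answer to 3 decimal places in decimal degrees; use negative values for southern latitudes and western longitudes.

latitude -38.589°, longitude 131.875°

Apply the spherical direct solution leg by leg, carrying full precision between legs.
Leg 1: from (-55.948°, 77.759°), δ = 2162.2/3440.065 = 0.628535 rad, θ = 80.3° → φ = -37.931°, λ = 125.048°.
Leg 2: from (-37.931°, 125.048°), δ = 324.2/3440.065 = 0.094242 rad, θ = 99.1° → φ = -38.589°, λ = 131.875°.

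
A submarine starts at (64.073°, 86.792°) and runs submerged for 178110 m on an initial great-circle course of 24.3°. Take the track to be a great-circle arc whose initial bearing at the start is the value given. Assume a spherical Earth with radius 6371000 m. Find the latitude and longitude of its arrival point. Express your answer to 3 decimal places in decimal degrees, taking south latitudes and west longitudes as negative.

latitude 65.525°, longitude 88.383°

Angular distance δ = d/R = 178110 / 6371000 = 0.027956 rad.
With φ₁ = 64.073° = 1.118285 rad and θ = 24.3° = 0.424115 rad:
sin φ₂ = sin φ₁ cos δ + cos φ₁ sin δ cos θ = (0.899352)(0.999609) + (0.437226)(0.027953)(0.911403) = 0.910139
φ₂ = asin(0.910139) = 1.143620 rad = 65.525°.
Δλ = atan2( sin θ sin δ cos φ₁ , cos δ − sin φ₁ sin φ₂ ) = atan2(0.005029, 0.181074) = 0.027768 rad = 1.591°.
λ₂ = 86.792° + 1.591° = 88.383°.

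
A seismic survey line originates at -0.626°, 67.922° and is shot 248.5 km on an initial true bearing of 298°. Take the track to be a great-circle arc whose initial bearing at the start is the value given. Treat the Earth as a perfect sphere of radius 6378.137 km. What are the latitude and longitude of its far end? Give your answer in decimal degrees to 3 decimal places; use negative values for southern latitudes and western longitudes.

latitude 0.422°, longitude 65.951°

The arc subtends δ = 248.5/6378.137 = 0.038961 rad at the centre.
With φ₁ = -0.626° = -0.010926 rad and θ = 298° = 5.201081 rad:
sin φ₂ = sin φ₁ cos δ + cos φ₁ sin δ cos θ = (-0.010926)(0.999241) + (0.999940)(0.038951)(0.469472) = 0.007368
φ₂ = asin(0.007368) = 0.007368 rad = 0.422°.
For the longitude increment, Δλ = atan2( sin θ sin δ cos φ₁, cos δ − sin φ₁ sin φ₂ ) = atan2(-0.034390, 0.999322) = -1.971°.
λ₂ = 67.922° + -1.971° = 65.951°.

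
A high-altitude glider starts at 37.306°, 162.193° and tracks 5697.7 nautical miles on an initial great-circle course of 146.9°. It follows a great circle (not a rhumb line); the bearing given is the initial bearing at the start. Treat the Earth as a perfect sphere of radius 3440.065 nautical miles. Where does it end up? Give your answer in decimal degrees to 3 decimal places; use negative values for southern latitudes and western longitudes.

Angular distance δ = d/R = 5697.7 / 3440.065 = 1.656277 rad.
Start latitude φ₁ = 0.651113 rad; initial bearing θ = 2.563889 rad.
sin φ₂ = sin φ₁ cos δ + cos φ₁ sin δ cos θ = (0.606072)(-0.085376) + (0.795410)(0.996349)(-0.837719) = -0.715641
φ₂ = asin(-0.715641) = -0.797542 rad = -45.696°.
Then Δλ = atan2(0.432789, 0.348353) = 0.893073 rad, from sin θ sin δ cos φ₁ over cos δ − sin φ₁ sin φ₂.
λ₂ = 162.193° + 51.169° = 213.362°, normalized to (−180°, 180°] → -146.638°.

latitude -45.696°, longitude -146.638°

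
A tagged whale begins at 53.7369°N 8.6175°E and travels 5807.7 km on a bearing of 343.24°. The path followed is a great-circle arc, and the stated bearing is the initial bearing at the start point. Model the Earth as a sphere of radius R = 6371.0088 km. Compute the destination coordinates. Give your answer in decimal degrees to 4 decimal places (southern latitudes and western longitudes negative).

Central angle δ = d/R = 0.911582 rad.
Start latitude φ₁ = 0.937886 rad; initial bearing θ = 5.990668 rad.
Destination latitude: φ₂ = arcsin( sin φ₁ cos δ + cos φ₁ sin δ cos θ ) = arcsin(0.941560) = 70.3152°.
For the longitude increment, Δλ = atan2( sin θ sin δ cos φ₁, cos δ − sin φ₁ sin φ₂ ) = atan2(-0.134827, -0.146693) = -137.4135°.
λ₂ = λ₁ + Δλ = -128.7960°.

latitude 70.3152°, longitude -128.7960°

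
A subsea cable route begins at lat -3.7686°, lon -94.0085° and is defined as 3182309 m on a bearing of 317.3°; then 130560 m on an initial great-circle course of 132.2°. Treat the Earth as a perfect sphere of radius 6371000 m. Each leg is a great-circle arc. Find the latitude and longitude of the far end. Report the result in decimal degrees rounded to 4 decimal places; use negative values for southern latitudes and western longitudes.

Apply the spherical direct solution leg by leg, carrying full precision between legs.
Leg 1: from (-3.7686°, -94.0085°), δ = 3182309/6371000 = 0.499499 rad, θ = 317.3° → φ = 17.0710°, λ = -113.8732°.
Leg 2: from (17.0710°, -113.8732°), δ = 130560/6371000 = 0.020493 rad, θ = 132.2° → φ = 16.2803°, λ = -112.9671°.

latitude 16.2803°, longitude -112.9671°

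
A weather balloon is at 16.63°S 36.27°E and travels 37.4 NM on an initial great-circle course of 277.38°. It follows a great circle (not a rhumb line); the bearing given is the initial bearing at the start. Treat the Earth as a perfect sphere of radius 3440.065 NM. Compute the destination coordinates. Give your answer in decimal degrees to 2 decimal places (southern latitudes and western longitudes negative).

Angular distance δ = d/R = 37.4 / 3440.065 = 0.010872 rad.
With φ₁ = -16.63° = -0.290248 rad and θ = 277.38° = 4.841194 rad:
Destination latitude: φ₂ = arcsin( sin φ₁ cos δ + cos φ₁ sin δ cos θ ) = arcsin(-0.284835) = -16.55°.
For the longitude increment, Δλ = atan2( sin θ sin δ cos φ₁, cos δ − sin φ₁ sin φ₂ ) = atan2(-0.010331, 0.918424) = -0.64°.
Hence λ₂ = 36.27° + -0.64° = 35.63°.

latitude -16.55°, longitude 35.63°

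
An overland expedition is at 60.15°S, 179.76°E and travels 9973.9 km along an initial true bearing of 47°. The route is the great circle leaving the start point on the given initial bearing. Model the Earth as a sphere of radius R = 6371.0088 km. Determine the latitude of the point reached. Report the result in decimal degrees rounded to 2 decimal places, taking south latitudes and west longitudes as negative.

The arc subtends δ = 9973.9/6371.0088 = 1.565513 rad at the centre.
Start latitude φ₁ = -1.049816 rad; initial bearing θ = 0.820305 rad.
Destination latitude: φ₂ = arcsin( sin φ₁ cos δ + cos φ₁ sin δ cos θ ) = arcsin(0.334865) = 19.56°.
Δλ = atan2( sin θ sin δ cos φ₁ , cos δ − sin φ₁ sin φ₂ ) = atan2(0.364012, 0.295722) = 0.888543 rad = 50.91°.
λ₂ = 179.76° + 50.91° = 230.67°, normalized to (−180°, 180°] → -129.33°.

latitude 19.56°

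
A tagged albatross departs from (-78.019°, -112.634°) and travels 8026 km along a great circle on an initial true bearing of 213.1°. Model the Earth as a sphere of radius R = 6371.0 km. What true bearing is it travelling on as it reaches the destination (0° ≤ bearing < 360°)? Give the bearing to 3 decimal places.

final bearing 352.643°

Central angle δ = d/R = 1.259771 rad.
Start latitude φ₁ = -1.361688 rad; initial bearing θ = 3.719297 rad.
Destination latitude: φ₂ = arcsin( sin φ₁ cos δ + cos φ₁ sin δ cos θ ) = arcsin(-0.464925) = -27.705°.
Then Δλ = atan2(-0.107925, -0.148762) = -2.513966 rad, from sin θ sin δ cos φ₁ over cos δ − sin φ₁ sin φ₂.
λ₂ = -112.634° + -144.040° = -256.674°, normalized to (−180°, 180°] → 103.326°.
The forward bearing on arrival equals the back-azimuth from the destination plus 180°.
Back-azimuth from P₂ (-27.705°, 103.326°) to P₁ (-78.019°, -112.634°), with Δλ' = λ₁ − λ₂ = -215.960°: atan2( sin Δλ' cos φ₁ , cos φ₂ sin φ₁ − sin φ₂ cos φ₁ cos Δλ' ) = 172.643°.
Final bearing = (172.643° + 180°) mod 360° = 352.643°.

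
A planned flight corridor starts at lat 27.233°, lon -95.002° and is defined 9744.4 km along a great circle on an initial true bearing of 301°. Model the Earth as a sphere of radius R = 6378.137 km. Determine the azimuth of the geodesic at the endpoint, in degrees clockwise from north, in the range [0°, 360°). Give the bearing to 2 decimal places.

Central angle δ = d/R = 1.527782 rad.
Start latitude φ₁ = 0.475306 rad; initial bearing θ = 5.253441 rad.
Applying the spherical law of cosines for sides, sin φ₂ = sin φ₁ cos δ + cos φ₁ sin δ cos θ = 0.477202, so φ₂ = 28.503°.
Then Δλ = atan2(-0.761448, -0.175371) = -1.797161 rad, from sin θ sin δ cos φ₁ over cos δ − sin φ₁ sin φ₂.
λ₂ = -95.002° + -102.970° = -197.972°, normalized to (−180°, 180°] → 162.028°.
The forward bearing on arrival equals the back-azimuth from the destination plus 180°.
Back-azimuth from P₂ (28.50°, 162.03°) to P₁ (27.23°, -95.00°), with Δλ' = λ₁ − λ₂ = -257.03°: atan2( sin Δλ' cos φ₁ , cos φ₂ sin φ₁ − sin φ₂ cos φ₁ cos Δλ' ) = 60.14°.
Final bearing = (60.14° + 180°) mod 360° = 240.14°.

final bearing 240.14°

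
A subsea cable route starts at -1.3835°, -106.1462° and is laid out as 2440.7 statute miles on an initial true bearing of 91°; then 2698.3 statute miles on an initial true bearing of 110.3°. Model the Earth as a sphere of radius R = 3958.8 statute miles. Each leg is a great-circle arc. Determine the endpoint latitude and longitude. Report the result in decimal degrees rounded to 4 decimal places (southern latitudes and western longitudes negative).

Apply the spherical direct solution leg by leg, carrying full precision between legs.
Leg 1: from (-1.3835°, -106.1462°), δ = 2440.7/3958.8 = 0.616525 rad, θ = 91° → φ = -1.7069°, λ = -70.8101°.
Leg 2: from (-1.7069°, -70.8101°), δ = 2698.3/3958.8 = 0.681595 rad, θ = 110.3° → φ = -13.9819°, λ = -33.2970°.

latitude -13.9819°, longitude -33.2970°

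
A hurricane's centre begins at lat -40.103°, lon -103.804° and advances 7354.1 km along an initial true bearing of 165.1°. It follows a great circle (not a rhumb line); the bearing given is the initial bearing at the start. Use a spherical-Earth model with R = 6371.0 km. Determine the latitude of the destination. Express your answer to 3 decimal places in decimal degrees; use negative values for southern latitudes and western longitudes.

latitude -69.485°

δ = 7354.1/6371 = 1.154309 rad (66.1370°).
Converting: φ₁ = -0.699929 rad, θ = 2.881539 rad.
Applying the spherical law of cosines for sides, sin φ₂ = sin φ₁ cos δ + cos φ₁ sin δ cos θ = -0.936579, so φ₂ = -69.485°.
Then Δλ = atan2(0.179865, -0.198759) = 2.406055 rad, from sin θ sin δ cos φ₁ over cos δ − sin φ₁ sin φ₂.
Hence λ₂ = -103.804° + 137.857° = 34.053°.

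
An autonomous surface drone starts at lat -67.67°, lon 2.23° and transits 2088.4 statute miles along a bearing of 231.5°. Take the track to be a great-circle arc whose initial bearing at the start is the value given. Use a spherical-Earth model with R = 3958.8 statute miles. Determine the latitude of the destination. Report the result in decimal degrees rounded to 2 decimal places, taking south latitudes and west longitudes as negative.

δ = 2088.4/3958.8 = 0.527534 rad (30.2254°).
Converting: φ₁ = -1.181064 rad, θ = 4.040437 rad.
Applying the spherical law of cosines for sides, sin φ₂ = sin φ₁ cos δ + cos φ₁ sin δ cos θ = -0.918321, so φ₂ = -66.68°.
Δλ = atan2( sin θ sin δ cos φ₁ , cos δ − sin φ₁ sin φ₂ ) = atan2(-0.149684, 0.014594) = -1.473604 rad = -84.43°.
Hence λ₂ = 2.23° + -84.43° = -82.20°.

latitude -66.68°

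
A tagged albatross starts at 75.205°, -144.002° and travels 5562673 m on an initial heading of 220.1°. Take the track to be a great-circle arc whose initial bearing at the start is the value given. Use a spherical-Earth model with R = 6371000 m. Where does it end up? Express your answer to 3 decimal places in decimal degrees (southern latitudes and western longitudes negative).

latitude 28.128°, longitude -178.039°

δ = 5562673/6371000 = 0.873124 rad (50.0263°).
With φ₁ = 75.205° = 1.312575 rad and θ = 220.1° = 3.841470 rad:
Destination latitude: φ₂ = arcsin( sin φ₁ cos δ + cos φ₁ sin δ cos θ ) = arcsin(0.471446) = 28.128°.
For the longitude increment, Δλ = atan2( sin θ sin δ cos φ₁, cos δ − sin φ₁ sin φ₂ ) = atan2(-0.126051, 0.186620) = -34.037°.
λ₂ = -144.002° + -34.037° = -178.039°.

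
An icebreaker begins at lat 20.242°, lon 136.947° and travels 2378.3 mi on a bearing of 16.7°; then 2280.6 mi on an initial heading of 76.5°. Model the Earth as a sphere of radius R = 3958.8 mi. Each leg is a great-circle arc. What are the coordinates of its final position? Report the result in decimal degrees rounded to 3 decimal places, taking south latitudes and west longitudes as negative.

latitude 47.966°, longitude -155.287°

Apply the spherical direct solution leg by leg, carrying full precision between legs.
Leg 1: from (20.242°, 136.947°), δ = 2378.3/3958.8 = 0.600763 rad, θ = 16.7° → φ = 52.504°, λ = 152.424°.
Leg 2: from (52.504°, 152.424°), δ = 2280.6/3958.8 = 0.576084 rad, θ = 76.5° → φ = 47.966°, λ = -155.287°.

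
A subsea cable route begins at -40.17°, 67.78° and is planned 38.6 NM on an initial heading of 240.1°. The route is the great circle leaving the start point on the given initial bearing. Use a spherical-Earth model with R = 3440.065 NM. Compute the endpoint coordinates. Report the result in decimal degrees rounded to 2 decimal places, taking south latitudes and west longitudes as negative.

δ = 38.6/3440.065 = 0.011221 rad (0.6429°).
Start latitude φ₁ = -0.701099 rad; initial bearing θ = 4.190536 rad.
Applying the spherical law of cosines for sides, sin φ₂ = sin φ₁ cos δ + cos φ₁ sin δ cos θ = -0.649291, so φ₂ = -40.49°.
Then Δλ = atan2(-0.007433, 0.581107) = -0.012790 rad, from sin θ sin δ cos φ₁ over cos δ − sin φ₁ sin φ₂.
Hence λ₂ = 67.78° + -0.73° = 67.05°.

latitude -40.49°, longitude 67.05°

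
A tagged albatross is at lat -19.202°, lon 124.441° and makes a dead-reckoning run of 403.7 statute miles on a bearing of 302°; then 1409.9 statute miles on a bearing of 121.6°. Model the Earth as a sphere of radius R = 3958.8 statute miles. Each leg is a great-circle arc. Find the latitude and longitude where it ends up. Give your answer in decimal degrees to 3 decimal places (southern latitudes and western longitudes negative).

latitude -25.753°, longitude 138.539°

Apply the spherical direct solution leg by leg, carrying full precision between legs.
Leg 1: from (-19.202°, 124.441°), δ = 403.7/3958.8 = 0.101975 rad, θ = 302° → φ = -16.036°, λ = 119.287°.
Leg 2: from (-16.036°, 119.287°), δ = 1409.9/3958.8 = 0.356143 rad, θ = 121.6° → φ = -25.753°, λ = 138.539°.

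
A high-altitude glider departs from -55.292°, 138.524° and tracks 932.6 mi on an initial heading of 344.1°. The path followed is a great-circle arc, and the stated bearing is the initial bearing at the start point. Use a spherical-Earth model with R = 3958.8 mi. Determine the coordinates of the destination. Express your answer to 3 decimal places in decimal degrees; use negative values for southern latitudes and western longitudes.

latitude -42.186°, longitude 133.573°

Angular distance δ = d/R = 932.6 / 3958.8 = 0.235576 rad.
Converting: φ₁ = -0.965027 rad, θ = 6.005678 rad.
Destination latitude: φ₂ = arcsin( sin φ₁ cos δ + cos φ₁ sin δ cos θ ) = arcsin(-0.671545) = -42.186°.
Δλ = atan2( sin θ sin δ cos φ₁ , cos δ − sin φ₁ sin φ₂ ) = atan2(-0.036409, 0.420327) = -0.086405 rad = -4.951°.
λ₂ = 138.524° + -4.951° = 133.573°.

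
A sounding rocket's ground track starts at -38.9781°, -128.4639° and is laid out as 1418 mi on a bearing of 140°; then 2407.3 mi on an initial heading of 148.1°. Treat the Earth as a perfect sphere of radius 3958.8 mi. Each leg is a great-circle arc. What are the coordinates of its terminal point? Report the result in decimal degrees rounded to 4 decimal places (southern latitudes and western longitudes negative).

latitude -71.3033°, longitude -36.1592°

Apply the spherical direct solution leg by leg, carrying full precision between legs.
Leg 1: from (-38.9781°, -128.4639°), δ = 1418/3958.8 = 0.358189 rad, θ = 140° → φ = -52.9277°, λ = -106.5124°.
Leg 2: from (-52.9277°, -106.5124°), δ = 2407.3/3958.8 = 0.608088 rad, θ = 148.1° → φ = -71.3033°, λ = -36.1592°.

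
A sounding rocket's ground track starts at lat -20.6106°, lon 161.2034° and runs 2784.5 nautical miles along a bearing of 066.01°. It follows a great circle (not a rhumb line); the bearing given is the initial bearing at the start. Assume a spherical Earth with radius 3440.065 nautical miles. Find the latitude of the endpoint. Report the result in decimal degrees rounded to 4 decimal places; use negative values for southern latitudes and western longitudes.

latitude 1.8695°

Angular distance δ = d/R = 2784.5 / 3440.065 = 0.809432 rad.
Converting: φ₁ = -0.359723 rad, θ = 1.152092 rad.
Applying the spherical law of cosines for sides, sin φ₂ = sin φ₁ cos δ + cos φ₁ sin δ cos θ = 0.032623, so φ₂ = 1.8695°.
For the longitude increment, Δλ = atan2( sin θ sin δ cos φ₁, cos δ − sin φ₁ sin φ₂ ) = atan2(0.619032, 0.701393) = 41.4308°.
λ₂ = 161.2034° + 41.4308° = 202.6342°, normalized to (−180°, 180°] → -157.3658°.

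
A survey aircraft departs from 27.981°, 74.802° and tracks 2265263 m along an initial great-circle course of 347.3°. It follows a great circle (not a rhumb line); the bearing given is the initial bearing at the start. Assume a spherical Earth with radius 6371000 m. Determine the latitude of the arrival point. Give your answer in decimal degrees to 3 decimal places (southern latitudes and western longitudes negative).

latitude 47.709°

δ = 2265263/6371000 = 0.355558 rad (20.3720°).
Converting: φ₁ = 0.488361 rad, θ = 6.061528 rad.
Applying the spherical law of cosines for sides, sin φ₂ = sin φ₁ cos δ + cos φ₁ sin δ cos θ = 0.739732, so φ₂ = 47.709°.
For the longitude increment, Δλ = atan2( sin θ sin δ cos φ₁, cos δ − sin φ₁ sin φ₂ ) = atan2(-0.067585, 0.590386) = -6.531°.
λ₂ = λ₁ + Δλ = 68.271°.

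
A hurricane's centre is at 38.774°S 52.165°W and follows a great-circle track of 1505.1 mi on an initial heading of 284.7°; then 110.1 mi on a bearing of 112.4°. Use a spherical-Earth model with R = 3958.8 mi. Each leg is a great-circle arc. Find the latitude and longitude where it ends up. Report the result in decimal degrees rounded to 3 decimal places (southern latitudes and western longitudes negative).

latitude -31.134°, longitude -75.074°

Apply the spherical direct solution leg by leg, carrying full precision between legs.
Leg 1: from (-38.774°, -52.165°), δ = 1505.1/3958.8 = 0.380191 rad, θ = 284.7° → φ = -30.538°, λ = -76.795°.
Leg 2: from (-30.538°, -76.795°), δ = 110.1/3958.8 = 0.027811 rad, θ = 112.4° → φ = -31.134°, λ = -75.074°.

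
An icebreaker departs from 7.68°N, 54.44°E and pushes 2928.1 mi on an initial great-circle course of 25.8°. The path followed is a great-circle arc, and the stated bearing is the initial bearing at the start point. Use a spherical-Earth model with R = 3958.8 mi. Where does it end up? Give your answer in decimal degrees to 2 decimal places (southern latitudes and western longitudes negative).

δ = 2928.1/3958.8 = 0.739643 rad (42.3784°).
With φ₁ = 7.68° = 0.134041 rad and θ = 25.8° = 0.450295 rad:
sin φ₂ = sin φ₁ cos δ + cos φ₁ sin δ cos θ = (0.133640)(0.738709) + (0.991030)(0.674024)(0.900319) = 0.700115
φ₂ = asin(0.700115) = 0.775558 rad = 44.44°.
Δλ = atan2( sin θ sin δ cos φ₁ , cos δ − sin φ₁ sin φ₂ ) = atan2(0.290725, 0.645145) = 0.423382 rad = 24.26°.
Hence λ₂ = 54.44° + 24.26° = 78.70°.

latitude 44.44°, longitude 78.70°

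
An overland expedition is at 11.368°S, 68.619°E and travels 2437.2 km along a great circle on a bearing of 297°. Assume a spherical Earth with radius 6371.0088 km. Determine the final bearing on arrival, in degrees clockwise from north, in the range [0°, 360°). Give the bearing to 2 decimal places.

final bearing 299.11°

Central angle δ = d/R = 0.382545 rad.
With φ₁ = -11.368° = -0.198409 rad and θ = 297° = 5.183628 rad:
sin φ₂ = sin φ₁ cos δ + cos φ₁ sin δ cos θ = (-0.197110)(0.927717) + (0.980381)(0.373283)(0.453990) = -0.016720
φ₂ = asin(-0.016720) = -0.016721 rad = -0.958°.
Δλ = atan2( sin θ sin δ cos φ₁ , cos δ − sin φ₁ sin φ₂ ) = atan2(-0.326073, 0.924422) = -0.339106 rad = -19.429°.
Hence λ₂ = 68.619° + -19.429° = 49.190°.
The forward bearing on arrival equals the back-azimuth from the destination plus 180°.
Back-azimuth from P₂ (-0.96°, 49.19°) to P₁ (-11.37°, 68.62°), with Δλ' = λ₁ − λ₂ = 19.43°: atan2( sin Δλ' cos φ₁ , cos φ₂ sin φ₁ − sin φ₂ cos φ₁ cos Δλ' ) = 119.11°.
Final bearing = (119.11° + 180°) mod 360° = 299.11°.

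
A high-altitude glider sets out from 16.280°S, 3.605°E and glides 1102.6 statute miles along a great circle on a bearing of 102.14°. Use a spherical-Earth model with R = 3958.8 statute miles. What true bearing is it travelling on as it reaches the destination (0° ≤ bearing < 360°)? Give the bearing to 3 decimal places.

final bearing 97.108°

Angular distance δ = d/R = 1102.6 / 3958.8 = 0.278519 rad.
Converting: φ₁ = -0.284140 rad, θ = 1.782679 rad.
sin φ₂ = sin φ₁ cos δ + cos φ₁ sin δ cos θ = (-0.280332)(0.961464) + (0.959903)(0.274932)(-0.210301) = -0.325029
φ₂ = asin(-0.325029) = -0.331042 rad = -18.967°.
For the longitude increment, Δλ = atan2( sin θ sin δ cos φ₁, cos δ − sin φ₁ sin φ₂ ) = atan2(0.258006, 0.870348) = 16.512°.
λ₂ = 3.605° + 16.512° = 20.117°.
The forward bearing on arrival equals the back-azimuth from the destination plus 180°.
Back-azimuth from P₂ (-18.967°, 20.117°) to P₁ (-16.280°, 3.605°), with Δλ' = λ₁ − λ₂ = -16.512°: atan2( sin Δλ' cos φ₁ , cos φ₂ sin φ₁ − sin φ₂ cos φ₁ cos Δλ' ) = 277.108°.
Final bearing = (277.108° + 180°) mod 360° = 97.108°.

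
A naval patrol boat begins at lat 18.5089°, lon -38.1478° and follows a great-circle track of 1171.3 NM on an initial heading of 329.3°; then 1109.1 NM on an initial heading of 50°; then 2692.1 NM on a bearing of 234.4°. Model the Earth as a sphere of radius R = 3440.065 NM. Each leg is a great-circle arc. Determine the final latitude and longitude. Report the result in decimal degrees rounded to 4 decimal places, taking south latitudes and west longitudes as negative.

Apply the spherical direct solution leg by leg, carrying full precision between legs.
Leg 1: from (18.5089°, -38.1478°), δ = 1171.3/3440.065 = 0.340488 rad, θ = 329.3° → φ = 34.8563°, λ = -50.1395°.
Leg 2: from (34.8563°, -50.1395°), δ = 1109.1/3440.065 = 0.322407 rad, θ = 50° → φ = 45.1698°, λ = -30.0016°.
Leg 3: from (45.1698°, -30.0016°), δ = 2692.1/3440.065 = 0.782572 rad, θ = 234.4° → φ = 12.3286°, λ = -65.9358°.

latitude 12.3286°, longitude -65.9358°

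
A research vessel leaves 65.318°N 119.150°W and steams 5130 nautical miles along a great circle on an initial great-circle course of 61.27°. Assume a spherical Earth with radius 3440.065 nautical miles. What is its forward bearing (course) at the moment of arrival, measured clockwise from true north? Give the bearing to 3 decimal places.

final bearing 157.632°

Central angle δ = d/R = 1.491251 rad.
Converting: φ₁ = 1.140014 rad, θ = 1.069363 rad.
Destination latitude: φ₂ = arcsin( sin φ₁ cos δ + cos φ₁ sin δ cos θ ) = arcsin(0.272291) = 15.801°.
For the longitude increment, Δλ = atan2( sin θ sin δ cos φ₁, cos δ − sin φ₁ sin φ₂ ) = atan2(0.365017, -0.167953) = 114.708°.
Hence λ₂ = -119.150° + 114.708° = -4.442°.
The forward bearing on arrival equals the back-azimuth from the destination plus 180°.
Back-azimuth from P₂ (15.801°, -4.442°) to P₁ (65.318°, -119.150°), with Δλ' = λ₁ − λ₂ = -114.708°: atan2( sin Δλ' cos φ₁ , cos φ₂ sin φ₁ − sin φ₂ cos φ₁ cos Δλ' ) = 337.632°.
Final bearing = (337.632° + 180°) mod 360° = 157.632°.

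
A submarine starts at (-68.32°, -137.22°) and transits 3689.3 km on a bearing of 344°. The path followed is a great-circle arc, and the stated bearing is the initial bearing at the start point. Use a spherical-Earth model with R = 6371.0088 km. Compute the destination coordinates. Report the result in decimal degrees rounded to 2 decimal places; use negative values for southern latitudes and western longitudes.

latitude -35.69°, longitude -147.92°

Central angle δ = d/R = 0.579076 rad.
Converting: φ₁ = -1.192409 rad, θ = 6.003933 rad.
sin φ₂ = sin φ₁ cos δ + cos φ₁ sin δ cos θ = (-0.929262)(0.836969) + (0.369422)(0.547251)(0.961262) = -0.583427
φ₂ = asin(-0.583427) = -0.622943 rad = -35.69°.
For the longitude increment, Δλ = atan2( sin θ sin δ cos φ₁, cos δ − sin φ₁ sin φ₂ ) = atan2(-0.055725, 0.294812) = -10.70°.
Hence λ₂ = -137.22° + -10.70° = -147.92°.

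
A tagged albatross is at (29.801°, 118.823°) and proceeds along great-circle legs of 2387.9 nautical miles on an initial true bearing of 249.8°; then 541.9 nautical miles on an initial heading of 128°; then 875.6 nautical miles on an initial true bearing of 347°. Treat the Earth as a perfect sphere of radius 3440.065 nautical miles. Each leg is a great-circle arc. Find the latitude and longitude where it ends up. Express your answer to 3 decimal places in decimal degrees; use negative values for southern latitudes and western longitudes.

latitude 19.536°, longitude 84.808°

Apply the spherical direct solution leg by leg, carrying full precision between legs.
Leg 1: from (29.801°, 118.823°), δ = 2387.9/3440.065 = 0.694144 rad, θ = 249.8° → φ = 10.970°, λ = 81.121°.
Leg 2: from (10.970°, 81.121°), δ = 541.9/3440.065 = 0.157526 rad, θ = 128° → φ = 5.344°, λ = 88.253°.
Leg 3: from (5.344°, 88.253°), δ = 875.6/3440.065 = 0.254530 rad, θ = 347° → φ = 19.536°, λ = 84.808°.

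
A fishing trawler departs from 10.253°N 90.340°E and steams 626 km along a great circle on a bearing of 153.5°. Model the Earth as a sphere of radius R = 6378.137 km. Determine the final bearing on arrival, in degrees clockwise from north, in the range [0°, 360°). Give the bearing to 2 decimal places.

final bearing 153.84°

The arc subtends δ = 626/6378.137 = 0.098148 rad at the centre.
Converting: φ₁ = 0.178949 rad, θ = 2.679080 rad.
sin φ₂ = sin φ₁ cos δ + cos φ₁ sin δ cos θ = (0.177995)(0.995187) + (0.984031)(0.097990)(-0.894934) = 0.090844
φ₂ = asin(0.090844) = 0.090969 rad = 5.212°.
For the longitude increment, Δλ = atan2( sin θ sin δ cos φ₁, cos δ − sin φ₁ sin φ₂ ) = atan2(0.043025, 0.979018) = 2.516°.
λ₂ = 90.340° + 2.516° = 92.856°.
The forward bearing on arrival equals the back-azimuth from the destination plus 180°.
Back-azimuth from P₂ (5.21°, 92.86°) to P₁ (10.25°, 90.34°), with Δλ' = λ₁ − λ₂ = -2.52°: atan2( sin Δλ' cos φ₁ , cos φ₂ sin φ₁ − sin φ₂ cos φ₁ cos Δλ' ) = 333.84°.
Final bearing = (333.84° + 180°) mod 360° = 153.84°.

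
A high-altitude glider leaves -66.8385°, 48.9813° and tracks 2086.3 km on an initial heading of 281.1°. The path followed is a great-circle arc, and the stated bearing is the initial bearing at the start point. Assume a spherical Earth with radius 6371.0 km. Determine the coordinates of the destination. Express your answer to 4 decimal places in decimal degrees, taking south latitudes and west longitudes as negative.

latitude -57.7993°, longitude 12.6608°

δ = 2086.3/6371 = 0.327468 rad (18.7625°).
Converting: φ₁ = -1.166552 rad, θ = 4.906121 rad.
Destination latitude: φ₂ = arcsin( sin φ₁ cos δ + cos φ₁ sin δ cos θ ) = arcsin(-0.846186) = -57.7993°.
For the longitude increment, Δλ = atan2( sin θ sin δ cos φ₁, cos δ − sin φ₁ sin φ₂ ) = atan2(-0.124145, 0.168876) = -36.3205°.
λ₂ = λ₁ + Δλ = 12.6608°.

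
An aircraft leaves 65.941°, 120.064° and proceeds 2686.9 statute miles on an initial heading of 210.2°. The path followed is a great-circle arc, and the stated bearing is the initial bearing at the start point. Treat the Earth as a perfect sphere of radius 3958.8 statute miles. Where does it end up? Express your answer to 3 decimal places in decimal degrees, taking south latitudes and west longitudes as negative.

latitude 29.312°, longitude 98.831°

Angular distance δ = d/R = 2686.9 / 3958.8 = 0.678716 rad.
Start latitude φ₁ = 1.150888 rad; initial bearing θ = 3.668682 rad.
sin φ₂ = sin φ₁ cos δ + cos φ₁ sin δ cos θ = (0.913126)(0.778380) + (0.407677)(0.627794)(-0.864275) = 0.489559
φ₂ = asin(0.489559) = 0.511584 rad = 29.312°.
For the longitude increment, Δλ = atan2( sin θ sin δ cos φ₁, cos δ − sin φ₁ sin φ₂ ) = atan2(-0.128742, 0.331351) = -21.233°.
λ₂ = λ₁ + Δλ = 98.831°.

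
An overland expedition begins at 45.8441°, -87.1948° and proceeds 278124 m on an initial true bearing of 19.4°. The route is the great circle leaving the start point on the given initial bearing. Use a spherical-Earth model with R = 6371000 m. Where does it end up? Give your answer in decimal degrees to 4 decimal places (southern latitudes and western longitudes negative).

The arc subtends δ = 278124/6371000 = 0.043655 rad at the centre.
Start latitude φ₁ = 0.800130 rad; initial bearing θ = 0.338594 rad.
sin φ₂ = sin φ₁ cos δ + cos φ₁ sin δ cos θ = (0.717447)(0.999047) + (0.696613)(0.043641)(0.943223) = 0.745438
φ₂ = asin(0.745438) = 0.841192 rad = 48.1967°.
For the longitude increment, Δλ = atan2( sin θ sin δ cos φ₁, cos δ − sin φ₁ sin φ₂ ) = atan2(0.010098, 0.464235) = 1.2461°.
λ₂ = -87.1948° + 1.2461° = -85.9487°.

latitude 48.1967°, longitude -85.9487°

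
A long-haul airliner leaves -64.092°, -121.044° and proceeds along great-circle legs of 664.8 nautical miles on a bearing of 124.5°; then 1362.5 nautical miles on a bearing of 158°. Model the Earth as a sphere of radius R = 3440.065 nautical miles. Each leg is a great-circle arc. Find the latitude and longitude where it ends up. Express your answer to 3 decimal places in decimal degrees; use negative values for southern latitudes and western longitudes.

latitude -81.684°, longitude -7.737°

Apply the spherical direct solution leg by leg, carrying full precision between legs.
Leg 1: from (-64.092°, -121.044°), δ = 664.8/3440.065 = 0.193252 rad, θ = 124.5° → φ = -68.479°, λ = -95.485°.
Leg 2: from (-68.479°, -95.485°), δ = 1362.5/3440.065 = 0.396068 rad, θ = 158° → φ = -81.684°, λ = -7.737°.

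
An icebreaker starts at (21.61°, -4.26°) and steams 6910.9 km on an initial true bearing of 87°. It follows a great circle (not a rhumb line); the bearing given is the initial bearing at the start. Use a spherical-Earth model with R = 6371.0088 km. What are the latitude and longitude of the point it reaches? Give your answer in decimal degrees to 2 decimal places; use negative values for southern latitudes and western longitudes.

latitude 12.42°, longitude 60.45°

Central angle δ = d/R = 1.084742 rad.
Start latitude φ₁ = 0.377166 rad; initial bearing θ = 1.518436 rad.
Applying the spherical law of cosines for sides, sin φ₂ = sin φ₁ cos δ + cos φ₁ sin δ cos θ = 0.215064, so φ₂ = 12.42°.
For the longitude increment, Δλ = atan2( sin θ sin δ cos φ₁, cos δ − sin φ₁ sin φ₂ ) = atan2(0.820909, 0.387936) = 64.71°.
λ₂ = -4.26° + 64.71° = 60.45°.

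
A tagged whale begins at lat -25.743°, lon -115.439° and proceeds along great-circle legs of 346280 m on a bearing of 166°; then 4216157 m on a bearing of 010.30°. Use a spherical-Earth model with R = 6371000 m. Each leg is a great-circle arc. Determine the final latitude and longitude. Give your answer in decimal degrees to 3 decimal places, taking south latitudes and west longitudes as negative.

latitude 8.651°, longitude -108.199°

Apply the spherical direct solution leg by leg, carrying full precision between legs.
Leg 1: from (-25.743°, -115.439°), δ = 346280/6371000 = 0.054353 rad, θ = 166° → φ = -28.762°, λ = -114.580°.
Leg 2: from (-28.762°, -114.580°), δ = 4216157/6371000 = 0.661773 rad, θ = 10.3° → φ = 8.651°, λ = -108.199°.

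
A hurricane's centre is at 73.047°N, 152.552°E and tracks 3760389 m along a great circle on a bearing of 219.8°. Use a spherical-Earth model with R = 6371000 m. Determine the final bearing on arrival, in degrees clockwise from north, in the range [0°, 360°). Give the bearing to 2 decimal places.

δ = 3760389/6371000 = 0.590235 rad (33.8180°).
Converting: φ₁ = 1.274911 rad, θ = 3.836234 rad.
Applying the spherical law of cosines for sides, sin φ₂ = sin φ₁ cos δ + cos φ₁ sin δ cos θ = 0.670026, so φ₂ = 42.069°.
Δλ = atan2( sin θ sin δ cos φ₁ , cos δ − sin φ₁ sin φ₂ ) = atan2(-0.103880, 0.189901) = -0.500555 rad = -28.680°.
Hence λ₂ = 152.552° + -28.680° = 123.872°.
The forward bearing on arrival equals the back-azimuth from the destination plus 180°.
Back-azimuth from P₂ (42.07°, 123.87°) to P₁ (73.05°, 152.55°), with Δλ' = λ₁ − λ₂ = 28.68°: atan2( sin Δλ' cos φ₁ , cos φ₂ sin φ₁ − sin φ₂ cos φ₁ cos Δλ' ) = 14.56°.
Final bearing = (14.56° + 180°) mod 360° = 194.56°.

final bearing 194.56°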